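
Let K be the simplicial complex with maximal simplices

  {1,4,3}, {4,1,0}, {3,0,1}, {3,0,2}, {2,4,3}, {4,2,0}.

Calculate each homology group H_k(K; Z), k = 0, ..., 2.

Take the total order 0 < 1 < 2 < 3 < 4 on the vertex set. Then K (dimension 2) consists of the simplices:

  0-simplices (5): [0], [1], [2], [3], [4]
  1-simplices (9): [0,1], [0,2], [0,3], [0,4], [1,3], [1,4], [2,3], [2,4], [3,4]
  2-simplices (6): [0,1,3], [0,1,4], [0,2,3], [0,2,4], [1,3,4], [2,3,4]

giving chain groups C_0 ≅ Z^5, C_1 ≅ Z^9, C_2 ≅ Z^6.

Boundary ∂_1: C_1 → C_0 is given by ∂[p,q] = [q] − [p].
The resulting 5×9 matrix has rank 4, and its Smith normal form has invariant factors (1,1,1,1).

Boundary ∂_2: C_2 → C_1 sends each 2-simplex [p,q,r] to [q,r] − [p,r] + [p,q]. For instance
  ∂[1,3,4] = [3,4] − [1,4] + [1,3],
  ∂[2,3,4] = [3,4] − [2,4] + [2,3].
As a 9×6 matrix over Z this has rank 5, with invariant factors (1,1,1,1,1).

Computing H_k = (kernel of ∂_k) / (image of ∂_{k+1}):

  H_0: rank C_0 − rank ∂_1 = 5 − 4 = 1, and the invariant factors of ∂_1 are all 1, so H_0 = Z.
  H_1: rank ker ∂_1 − rank ∂_2 = (9 − 4) − 5 = 0, and the invariant factors of ∂_2 are all 1, so H_1 = 0.
  H_2: rank ker ∂_2 − rank ∂_3 = (6 − 5) − 0 = 1, and there is no ∂_3, so H_2 = Z.

(K is a triangulation of the 2-sphere S^2.)

H_0 ≅ Z,  H_1 = 0,  H_2 ≅ Z.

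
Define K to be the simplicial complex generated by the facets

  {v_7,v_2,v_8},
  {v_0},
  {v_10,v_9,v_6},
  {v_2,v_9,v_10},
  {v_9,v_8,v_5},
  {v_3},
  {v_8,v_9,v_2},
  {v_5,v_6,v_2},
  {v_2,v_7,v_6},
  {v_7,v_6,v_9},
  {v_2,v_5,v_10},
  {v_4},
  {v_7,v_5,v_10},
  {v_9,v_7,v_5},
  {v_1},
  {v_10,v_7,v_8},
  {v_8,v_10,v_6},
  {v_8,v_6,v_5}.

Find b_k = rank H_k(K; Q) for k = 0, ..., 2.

K has 11 vertices, 21 edges, 14 triangles.
rank ∂_0 = 0, rank ∂_1 = 6 ⇒ b_0 = 11 − 0 − 6 = 5; all invariant factors of ∂_1 are 1 so no torsion. So H_0 ≅ Z^5.
rank ∂_1 = 6, rank ∂_2 = 13 ⇒ b_1 = 21 − 6 − 13 = 2; all invariant factors of ∂_2 are 1 so no torsion. So H_1 ≅ Z^2.
rank ∂_2 = 13, rank ∂_3 = 0 ⇒ b_2 = 14 − 13 − 0 = 1. So H_2 ≅ Z.

b_0 = 5, b_1 = 2, b_2 = 1.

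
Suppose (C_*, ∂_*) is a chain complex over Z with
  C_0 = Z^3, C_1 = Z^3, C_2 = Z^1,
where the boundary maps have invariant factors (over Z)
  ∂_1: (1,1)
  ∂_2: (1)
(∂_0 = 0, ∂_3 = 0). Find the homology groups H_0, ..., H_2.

H_0: b_0 = 3 − 0 − 2 = 1; torsion from ∂_1 factors > 1: none. So H_0 ≅ Z.
H_1: b_1 = 3 − 2 − 1 = 0; torsion from ∂_2 factors > 1: none. So H_1 ≅ 0.
H_2: b_2 = 1 − 1 − 0 = 0; torsion from ∂_3 factors > 1: none. So H_2 ≅ 0.

H_0 ≅ Z,  H_1 = 0,  H_2 = 0.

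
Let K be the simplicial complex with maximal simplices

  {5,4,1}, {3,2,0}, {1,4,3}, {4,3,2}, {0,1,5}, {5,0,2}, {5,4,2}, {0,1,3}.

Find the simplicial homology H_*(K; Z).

K has 6 vertices, 12 edges, 8 triangles.
rank ∂_0 = 0, rank ∂_1 = 5 ⇒ b_0 = 6 − 0 − 5 = 1; all invariant factors of ∂_1 are 1 so no torsion. So H_0 = Z.
rank ∂_1 = 5, rank ∂_2 = 7 ⇒ b_1 = 12 − 5 − 7 = 0; all invariant factors of ∂_2 are 1 so no torsion. So H_1 = 0.
rank ∂_2 = 7, rank ∂_3 = 0 ⇒ b_2 = 8 − 7 − 0 = 1. So H_2 = Z.

H_0 ≅ Z,  H_1 = 0,  H_2 ≅ Z.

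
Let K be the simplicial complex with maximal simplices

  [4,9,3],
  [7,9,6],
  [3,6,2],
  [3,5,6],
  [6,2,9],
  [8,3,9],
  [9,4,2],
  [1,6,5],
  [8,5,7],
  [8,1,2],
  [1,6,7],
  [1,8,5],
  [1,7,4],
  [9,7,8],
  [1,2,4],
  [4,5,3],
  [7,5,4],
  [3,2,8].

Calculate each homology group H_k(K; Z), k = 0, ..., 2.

H_0 ≅ Z,  H_1 ≅ Z ⊕ Z/2Z,  H_2 = 0.

We work with the vertex ordering 1 < 2 < 3 < 4 < 5 < 6 < 7 < 8 < 9. The simplices of K, each written with vertices in increasing order, are:

  0-simplices (9): [1], [2], [3], [4], [5], [6], [7], [8], [9]
  1-simplices (27): (27 of them)
  2-simplices (18): [1,2,4], [1,2,8], [1,4,7], [1,5,6], [1,5,8], [1,6,7], [2,3,6], [2,3,8], [2,4,9], [2,6,9], [3,4,5], [3,4,9], [3,5,6], [3,8,9], [4,5,7], [5,7,8], [6,7,9], [7,8,9]

so the chain groups are C_0 ≅ Z^9, C_1 ≅ Z^27, C_2 ≅ Z^18.

∂_1: C_1 → C_0 sends each edge [p,q] (with p < q) to q − p.
As a 9×27 matrix over Z this has rank 8, with invariant factors (1,1,1,1,1,1,1,1).

∂_2: C_2 → C_1 sends each 2-simplex [p,q,r] to [q,r] − [p,r] + [p,q]. For instance
  ∂[5,7,8] = [7,8] − [5,8] + [5,7],
  ∂[2,3,8] = [3,8] − [2,8] + [2,3].
As a 27×18 matrix over Z this has rank 18, with invariant factors (1,1,1,1,1,1,1,1,1,1,1,1,1,1,1,1,1,2).

From H_k ≅ ker(∂_k) / im(∂_{k+1}) we obtain:

  H_0: rank C_0 − rank ∂_1 = 9 − 8 = 1, and the invariant factors of ∂_1 are all 1, so H_0 ≅ Z.
  H_1: rank ker ∂_1 − rank ∂_2 = (27 − 8) − 18 = 1, and ∂_2 has invariant factor 2 > 1, so H_1 ≅ Z ⊕ Z/2Z.
  H_2: rank ker ∂_2 − rank ∂_3 = (18 − 18) − 0 = 0, and there is no ∂_3, so H_2 ≅ 0.

As a check, the Euler characteristic is 9 − 27 + 18 = 0, which agrees with 1 − 1 + 0 = 0.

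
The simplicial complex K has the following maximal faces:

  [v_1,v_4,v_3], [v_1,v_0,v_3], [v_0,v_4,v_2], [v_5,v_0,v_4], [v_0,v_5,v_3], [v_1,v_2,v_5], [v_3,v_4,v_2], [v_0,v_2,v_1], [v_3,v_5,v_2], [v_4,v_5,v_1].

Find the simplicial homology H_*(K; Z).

H_0 ≅ Z,  H_1 ≅ Z/2Z,  H_2 = 0.

We work with the vertex ordering v_0 < v_1 < v_2 < v_3 < v_4 < v_5. The simplices of K, each written with vertices in increasing order, are:

  0-simplices (6): [v_0], [v_1], [v_2], [v_3], [v_4], [v_5]
  1-simplices (15): (15 of them)
  2-simplices (10): [v_0,v_1,v_2], [v_0,v_1,v_3], [v_0,v_2,v_4], [v_0,v_3,v_5], [v_0,v_4,v_5], [v_1,v_2,v_5], [v_1,v_3,v_4], [v_1,v_4,v_5], [v_2,v_3,v_4], [v_2,v_3,v_5]

giving chain groups C_0 ≅ Z^6, C_1 ≅ Z^15, C_2 ≅ Z^10.

∂_1: C_1 → C_0 maps an edge to its endpoints' difference, ∂[p,q] = q − p.
As a 6×15 matrix over Z this has rank 5, with invariant factors (1,1,1,1,1).

Boundary ∂_2: C_2 → C_1 acts by ∂[p,q,r] = [q,r] − [p,r] + [p,q]. For instance
  ∂[v_0,v_1,v_2] = [v_1,v_2] − [v_0,v_2] + [v_0,v_1],
  ∂[v_0,v_2,v_4] = [v_2,v_4] − [v_0,v_4] + [v_0,v_2].
The resulting 15×10 matrix has rank 10, and its Smith normal form has invariant factors (1,1,1,1,1,1,1,1,1,2).

Computing H_k = (kernel of ∂_k) / (image of ∂_{k+1}):

  H_0: rank C_0 − rank ∂_1 = 6 − 5 = 1, and the invariant factors of ∂_1 are all 1, so H_0 ≅ Z.
  H_1: rank ker ∂_1 − rank ∂_2 = (15 − 5) − 10 = 0, and ∂_2 has invariant factor 2 > 1, so H_1 ≅ Z/2Z.
  H_2: rank ker ∂_2 − rank ∂_3 = (10 − 10) − 0 = 0, and there is no ∂_3, so H_2 ≅ 0.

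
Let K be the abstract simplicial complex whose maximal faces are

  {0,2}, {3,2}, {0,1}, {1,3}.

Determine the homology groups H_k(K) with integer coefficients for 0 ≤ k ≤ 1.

H_0 ≅ Z,  H_1 ≅ Z.

We work with the vertex ordering 0 < 1 < 2 < 3. The simplices of K, each written with vertices in increasing order, are:

  0-simplices (4): [0], [1], [2], [3]
  1-simplices (4): [0,1], [0,2], [1,3], [2,3]

so the chain groups are C_0 ≅ Z^4, C_1 ≅ Z^4.

∂_1: C_1 → C_0 maps an edge to its endpoints' difference, ∂[p,q] = q − p. For instance
  ∂[0,1] = [1] − [0].
The resulting 4×4 matrix has rank 3, and its Smith normal form has invariant factors (1,1,1).

Computing H_k = (kernel of ∂_k) / (image of ∂_{k+1}):

  H_0: rank C_0 − rank ∂_1 = 4 − 3 = 1, and the invariant factors of ∂_1 are all 1, so H_0 = Z.
  H_1: rank ker ∂_1 − rank ∂_2 = (4 − 3) − 0 = 1, and there is no ∂_2, so H_1 = Z.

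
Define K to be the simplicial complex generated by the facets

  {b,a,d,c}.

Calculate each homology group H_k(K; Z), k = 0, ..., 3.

H_0 ≅ Z,  H_1 = 0,  H_2 = 0,  H_3 = 0.

Order the vertices as a < b < c < d. Listing each simplex with vertices in this order, K has dimension 3 with simplices:

  0-simplices (4): a, b, c, d
  1-simplices (6): ab, ac, ad, bc, bd, cd
  2-simplices (4): abc, abd, acd, bcd
  3-simplices (1): abcd

giving chain groups C_0 ≅ Z^4, C_1 ≅ Z^6, C_2 ≅ Z^4, C_3 ≅ Z^1.

Boundary ∂_1: C_1 → C_0 is given by ∂[p,q] = [q] − [p].
The 4×6 boundary matrix has rank 3 and Smith normal form diag(1,1,1).

The boundary map ∂_2: C_2 → C_1 maps a triangle to the signed sum of its edges. For instance
  ∂acd = cd − ad + ac,
  ∂abd = bd − ad + ab.
This gives a 6×4 integer matrix of rank 3; reducing to Smith normal form yields diagonal entries (1,1,1).

The boundary map ∂_3: C_3 → C_2 sends each 3-simplex σ to the alternating sum Σ_i (−1)^i (σ with its i-th vertex removed). For instance
  ∂abcd = bcd − acd + abd − abc.
The 4×1 boundary matrix has rank 1 and Smith normal form diag(1).

Computing H_k = (kernel of ∂_k) / (image of ∂_{k+1}):

  H_0: rank C_0 − rank ∂_1 = 4 − 3 = 1, and the invariant factors of ∂_1 are all 1, so H_0 = Z.
  H_1: rank ker ∂_1 − rank ∂_2 = (6 − 3) − 3 = 0, and the invariant factors of ∂_2 are all 1, so H_1 = 0.
  H_2: rank ker ∂_2 − rank ∂_3 = (4 − 3) − 1 = 0, and the invariant factors of ∂_3 are all 1, so H_2 = 0.
  H_3: rank ker ∂_3 − rank ∂_4 = (1 − 1) − 0 = 0, and there is no ∂_4, so H_3 = 0.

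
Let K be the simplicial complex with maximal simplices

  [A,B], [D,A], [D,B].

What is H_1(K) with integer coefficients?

H_1 ≅ Z.

K has 3 vertices, 3 edges.
rank ∂_1 = 2, rank ∂_2 = 0 ⇒ b_1 = 3 − 2 − 0 = 1. So H_1 = Z.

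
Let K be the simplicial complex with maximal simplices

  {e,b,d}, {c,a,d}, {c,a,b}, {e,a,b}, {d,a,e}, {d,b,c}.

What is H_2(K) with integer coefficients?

H_2 ≅ Z.

Take the total order a < b < c < d < e on the vertex set. Then K (dimension 2) consists of the simplices:

  0-simplices (5): a, b, c, d, e
  1-simplices (9): ab, ac, ad, ae, bc, bd, be, cd, de
  2-simplices (6): abc, abe, acd, ade, bcd, bde

Hence C_0 ≅ Z^5, C_1 ≅ Z^9, C_2 ≅ Z^6.

∂_1: C_1 → C_0 maps an edge to its endpoints' difference, ∂[p,q] = q − p. For instance
  ∂ac = c − a.
The resulting 5×9 matrix has rank 4, and its Smith normal form has invariant factors (1,1,1,1).

Boundary ∂_2: C_2 → C_1 acts by ∂[p,q,r] = [q,r] − [p,r] + [p,q]. For instance
  ∂acd = cd − ad + ac,
  ∂ade = de − ae + ad.
The resulting 9×6 matrix has rank 5, and its Smith normal form has invariant factors (1,1,1,1,1).

Reading off H_k = ker ∂_k / im ∂_{k+1}:

  H_2: rank ker ∂_2 − rank ∂_3 = (6 − 5) − 0 = 1, and there is no ∂_3, so H_2 ≅ Z.

(K is a triangulation of the 2-sphere S^2.)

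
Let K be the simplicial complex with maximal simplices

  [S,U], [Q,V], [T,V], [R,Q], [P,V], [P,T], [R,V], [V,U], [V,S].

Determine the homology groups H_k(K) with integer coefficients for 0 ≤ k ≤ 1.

H_0 ≅ Z,  H_1 ≅ Z^3.

Fix the vertex order P < Q < R < S < T < U < V and write every simplex with vertices in increasing order. Then dim K = 1 and the simplices of K are:

  0-simplices (7): P, Q, R, S, T, U, V
  1-simplices (9): PT, PV, QR, QV, RV, SU, SV, TV, UV

so the chain groups are C_0 ≅ Z^7, C_1 ≅ Z^9.

∂_1: C_1 → C_0 sends each edge [p,q] (with p < q) to q − p. For instance
  ∂QR = R − Q.
The resulting 7×9 matrix has rank 6, and its Smith normal form has invariant factors (1,1,1,1,1,1).

Reading off H_k = ker ∂_k / im ∂_{k+1}:

  H_0: rank C_0 − rank ∂_1 = 7 − 6 = 1, and the invariant factors of ∂_1 are all 1, so H_0 = Z.
  H_1: rank ker ∂_1 − rank ∂_2 = (9 − 6) − 0 = 3, and there is no ∂_2, so H_1 = Z^3.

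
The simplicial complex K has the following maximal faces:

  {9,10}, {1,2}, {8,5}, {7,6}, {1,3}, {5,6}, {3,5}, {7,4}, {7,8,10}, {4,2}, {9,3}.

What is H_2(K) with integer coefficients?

Order the vertices as 1 < 2 < 3 < 4 < 5 < 6 < 7 < 8 < 9 < 10. Listing each simplex with vertices in this order, K has dimension 2 with simplices:

  0-simplices (10): [1], [2], [3], [4], [5], [6], [7], [8], [9], [10]
  1-simplices (13): [1,2], [1,3], [2,4], [3,5], [3,9], [4,7], [5,6], [5,8], [6,7], [7,8], [7,10], [8,10], [9,10]
  2-simplices (1): [7,8,10]

giving chain groups C_0 ≅ Z^10, C_1 ≅ Z^13, C_2 ≅ Z^1.

Boundary ∂_1: C_1 → C_0 maps an edge to its endpoints' difference, ∂[p,q] = q − p. For instance
  ∂[6,7] = [7] − [6].
The 10×13 boundary matrix has rank 9 and Smith normal form diag(1,1,1,1,1,1,1,1,1).

The boundary map ∂_2: C_2 → C_1 acts by ∂[p,q,r] = [q,r] − [p,r] + [p,q]. For instance
  ∂[7,8,10] = [8,10] − [7,10] + [7,8].
As a 13×1 matrix over Z this has rank 1, with invariant factors (1).

Computing H_k = (kernel of ∂_k) / (image of ∂_{k+1}):

  H_2: rank ker ∂_2 − rank ∂_3 = (1 − 1) − 0 = 0, and there is no ∂_3, so H_2 ≅ 0.

H_2 ≅ 0.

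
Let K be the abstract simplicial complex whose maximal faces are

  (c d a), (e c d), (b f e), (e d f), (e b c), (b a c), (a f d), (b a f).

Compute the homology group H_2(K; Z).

Order the vertices as a < b < c < d < e < f. Listing each simplex with vertices in this order, K has dimension 2 with simplices:

  0-simplices (6): a, b, c, d, e, f
  1-simplices (12): ab, ac, ad, af, bc, be, bf, cd, ce, de, df, ef
  2-simplices (8): abc, abf, acd, adf, bce, bef, cde, def

so the chain groups are C_0 ≅ Z^6, C_1 ≅ Z^12, C_2 ≅ Z^8.

The boundary map ∂_1: C_1 → C_0 is given by ∂[p,q] = [q] − [p].
The resulting 6×12 matrix has rank 5, and its Smith normal form has invariant factors (1,1,1,1,1).

Boundary ∂_2: C_2 → C_1 acts by ∂[p,q,r] = [q,r] − [p,r] + [p,q]. For instance
  ∂def = ef − df + de,
  ∂acd = cd − ad + ac.
As a 12×8 matrix over Z this has rank 7, with invariant factors (1,1,1,1,1,1,1).

From H_k ≅ ker(∂_k) / im(∂_{k+1}) we obtain:

  H_2: rank ker ∂_2 − rank ∂_3 = (8 − 7) − 0 = 1, and there is no ∂_3, so H_2 ≅ Z.

H_2 = Z.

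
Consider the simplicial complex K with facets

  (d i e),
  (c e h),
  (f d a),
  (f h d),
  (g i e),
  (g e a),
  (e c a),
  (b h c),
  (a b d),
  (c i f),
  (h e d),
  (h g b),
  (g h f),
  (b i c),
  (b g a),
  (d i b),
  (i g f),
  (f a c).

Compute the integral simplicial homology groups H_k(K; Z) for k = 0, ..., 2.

H_0 ≅ Z,  H_1 ≅ Z^2,  H_2 ≅ Z.

Take the total order a < b < c < d < e < f < g < h < i on the vertex set. Then K (dimension 2) consists of the simplices:

  0-simplices (9): a, b, c, d, e, f, g, h, i
  1-simplices (27): ab, ac, ad, ae, af, ag, bc, bd, bg, bh, bi, ce, cf, ch, ci, de, df, dh, di, eg, eh, ei, fg, fh, fi, gh, gi
  2-simplices (18): abd, abg, ace, acf, adf, aeg, bch, bci, bdi, bgh, ceh, cfi, deh, dei, dfh, egi, fgh, fgi

giving chain groups C_0 ≅ Z^9, C_1 ≅ Z^27, C_2 ≅ Z^18.

Boundary ∂_1: C_1 → C_0 sends each edge [p,q] (with p < q) to q − p.
The resulting 9×27 matrix has rank 8, and its Smith normal form has invariant factors (1,1,1,1,1,1,1,1).

Boundary ∂_2: C_2 → C_1 sends each 2-simplex [p,q,r] to [q,r] − [p,r] + [p,q]. For instance
  ∂dei = ei − di + de,
  ∂acf = cf − af + ac.
The 27×18 boundary matrix has rank 17 and Smith normal form diag(1,1,1,1,1,1,1,1,1,1,1,1,1,1,1,1,1).

From H_k ≅ ker(∂_k) / im(∂_{k+1}) we obtain:

  H_0: rank C_0 − rank ∂_1 = 9 − 8 = 1, and the invariant factors of ∂_1 are all 1, so H_0 = Z.
  H_1: rank ker ∂_1 − rank ∂_2 = (27 − 8) − 17 = 2, and the invariant factors of ∂_2 are all 1, so H_1 = Z^2.
  H_2: rank ker ∂_2 − rank ∂_3 = (18 − 17) − 0 = 1, and there is no ∂_3, so H_2 = Z.

As a check, the Euler characteristic is 9 − 27 + 18 = 0, which agrees with 1 − 2 + 1 = 0.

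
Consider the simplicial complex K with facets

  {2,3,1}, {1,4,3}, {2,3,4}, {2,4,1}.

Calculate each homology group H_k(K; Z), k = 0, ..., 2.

Take the total order 1 < 2 < 3 < 4 on the vertex set. Then K (dimension 2) consists of the simplices:

  0-simplices (4): [1], [2], [3], [4]
  1-simplices (6): [1,2], [1,3], [1,4], [2,3], [2,4], [3,4]
  2-simplices (4): [1,2,3], [1,2,4], [1,3,4], [2,3,4]

so the chain groups are C_0 ≅ Z^4, C_1 ≅ Z^6, C_2 ≅ Z^4.

Boundary ∂_1: C_1 → C_0 is given by ∂[p,q] = [q] − [p]. For instance
  ∂[1,4] = [4] − [1].
The resulting 4×6 matrix has rank 3, and its Smith normal form has invariant factors (1,1,1).

The boundary map ∂_2: C_2 → C_1 sends each 2-simplex [p,q,r] to [q,r] − [p,r] + [p,q]. For instance
  ∂[1,3,4] = [3,4] − [1,4] + [1,3],
  ∂[2,3,4] = [3,4] − [2,4] + [2,3].
As a 6×4 matrix over Z this has rank 3, with invariant factors (1,1,1).

Reading off H_k = ker ∂_k / im ∂_{k+1}:

  H_0: rank C_0 − rank ∂_1 = 4 − 3 = 1, and the invariant factors of ∂_1 are all 1, so H_0 ≅ Z.
  H_1: rank ker ∂_1 − rank ∂_2 = (6 − 3) − 3 = 0, and the invariant factors of ∂_2 are all 1, so H_1 ≅ 0.
  H_2: rank ker ∂_2 − rank ∂_3 = (4 − 3) − 0 = 1, and there is no ∂_3, so H_2 ≅ Z.

H_0 ≅ Z,  H_1 = 0,  H_2 ≅ Z.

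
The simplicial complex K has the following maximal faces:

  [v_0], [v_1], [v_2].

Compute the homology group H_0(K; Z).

Order the vertices as v_0 < v_1 < v_2. Listing each simplex with vertices in this order, K has dimension 0 with simplices:

  0-simplices (3): [v_0], [v_1], [v_2]

giving chain groups C_0 ≅ Z^3.

Now H_k = ker ∂_k / im ∂_{k+1}, so:

  H_0: rank C_0 − rank ∂_1 = 3 − 0 = 3, and there is no ∂_1, so H_0 ≅ Z^3.

H_0 = Z^3.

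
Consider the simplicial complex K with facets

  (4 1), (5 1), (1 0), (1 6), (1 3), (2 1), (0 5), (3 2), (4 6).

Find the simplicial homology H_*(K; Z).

H_0 ≅ Z,  H_1 ≅ Z^3.

We work with the vertex ordering 0 < 1 < 2 < 3 < 4 < 5 < 6. The simplices of K, each written with vertices in increasing order, are:

  0-simplices (7): [0], [1], [2], [3], [4], [5], [6]
  1-simplices (9): [0,1], [0,5], [1,2], [1,3], [1,4], [1,5], [1,6], [2,3], [4,6]

giving chain groups C_0 ≅ Z^7, C_1 ≅ Z^9.

Boundary ∂_1: C_1 → C_0 sends each edge [p,q] (with p < q) to q − p. For instance
  ∂[1,3] = [3] − [1].
The resulting 7×9 matrix has rank 6, and its Smith normal form has invariant factors (1,1,1,1,1,1).

Computing H_k = (kernel of ∂_k) / (image of ∂_{k+1}):

  H_0: rank C_0 − rank ∂_1 = 7 − 6 = 1, and the invariant factors of ∂_1 are all 1, so H_0 = Z.
  H_1: rank ker ∂_1 − rank ∂_2 = (9 − 6) − 0 = 3, and there is no ∂_2, so H_1 = Z^3.

(K is a triangulation of a wedge of 3 circles.)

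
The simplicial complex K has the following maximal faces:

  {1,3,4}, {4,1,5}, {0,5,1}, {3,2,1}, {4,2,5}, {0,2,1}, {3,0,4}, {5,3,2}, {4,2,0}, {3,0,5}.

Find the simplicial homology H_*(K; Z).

H_0 = Z,  H_1 = Z/2,  H_2 = 0.

K has 6 vertices, 15 edges, 10 triangles.
rank ∂_0 = 0, rank ∂_1 = 5 ⇒ b_0 = 6 − 0 − 5 = 1; all invariant factors of ∂_1 are 1 so no torsion. So H_0 ≅ Z.
rank ∂_1 = 5, rank ∂_2 = 10 ⇒ b_1 = 15 − 5 − 10 = 0; ∂_2 has invariant factor(s) [2] giving torsion. So H_1 ≅ Z/2.
rank ∂_2 = 10, rank ∂_3 = 0 ⇒ b_2 = 10 − 10 − 0 = 0. So H_2 ≅ 0.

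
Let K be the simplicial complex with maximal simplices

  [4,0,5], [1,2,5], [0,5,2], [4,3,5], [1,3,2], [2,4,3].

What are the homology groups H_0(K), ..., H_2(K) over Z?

H_0 = Z,  H_1 = Z,  H_2 = 0.

Order the vertices as 0 < 1 < 2 < 3 < 4 < 5. Listing each simplex with vertices in this order, K has dimension 2 with simplices:

  0-simplices (6): [0], [1], [2], [3], [4], [5]
  1-simplices (12): [0,2], [0,4], [0,5], [1,2], [1,3], [1,5], [2,3], [2,4], [2,5], [3,4], [3,5], [4,5]
  2-simplices (6): [0,2,5], [0,4,5], [1,2,3], [1,2,5], [2,3,4], [3,4,5]

so the chain groups are C_0 ≅ Z^6, C_1 ≅ Z^12, C_2 ≅ Z^6.

∂_1: C_1 → C_0 is given by ∂[p,q] = [q] − [p]. For instance
  ∂[0,4] = [4] − [0].
The resulting 6×12 matrix has rank 5, and its Smith normal form has invariant factors (1,1,1,1,1).

∂_2: C_2 → C_1 sends each 2-simplex [p,q,r] to [q,r] − [p,r] + [p,q]. For instance
  ∂[0,4,5] = [4,5] − [0,5] + [0,4],
  ∂[0,2,5] = [2,5] − [0,5] + [0,2].
As a 12×6 matrix over Z this has rank 6, with invariant factors (1,1,1,1,1,1).

From H_k ≅ ker(∂_k) / im(∂_{k+1}) we obtain:

  H_0: rank C_0 − rank ∂_1 = 6 − 5 = 1, and the invariant factors of ∂_1 are all 1, so H_0 ≅ Z.
  H_1: rank ker ∂_1 − rank ∂_2 = (12 − 5) − 6 = 1, and the invariant factors of ∂_2 are all 1, so H_1 ≅ Z.
  H_2: rank ker ∂_2 − rank ∂_3 = (6 − 6) − 0 = 0, and there is no ∂_3, so H_2 ≅ 0.

As a check, the Euler characteristic is 6 − 12 + 6 = 0, which agrees with 1 − 1 + 0 = 0.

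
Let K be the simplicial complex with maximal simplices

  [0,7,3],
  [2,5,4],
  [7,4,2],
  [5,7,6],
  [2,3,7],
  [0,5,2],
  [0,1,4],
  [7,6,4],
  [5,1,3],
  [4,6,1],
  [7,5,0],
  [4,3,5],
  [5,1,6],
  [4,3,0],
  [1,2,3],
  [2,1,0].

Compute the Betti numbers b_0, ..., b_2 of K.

We work with the vertex ordering 0 < 1 < 2 < 3 < 4 < 5 < 6 < 7. The simplices of K, each written with vertices in increasing order, are:

  0-simplices (8): [0], [1], [2], [3], [4], [5], [6], [7]
  1-simplices (24): (24 of them)
  2-simplices (16): [0,1,2], [0,1,4], [0,2,5], [0,3,4], [0,3,7], [0,5,7], [1,2,3], [1,3,5], [1,4,6], [1,5,6], [2,3,7], [2,4,5], [2,4,7], [3,4,5], [4,6,7], [5,6,7]

Hence C_0 ≅ Z^8, C_1 ≅ Z^24, C_2 ≅ Z^16.

Boundary ∂_1: C_1 → C_0 is given by ∂[p,q] = [q] − [p].
The 8×24 boundary matrix has rank 7 and Smith normal form diag(1,1,1,1,1,1,1).

The boundary map ∂_2: C_2 → C_1 maps a triangle to the signed sum of its edges. For instance
  ∂[2,4,7] = [4,7] − [2,7] + [2,4],
  ∂[0,3,4] = [3,4] − [0,4] + [0,3].
The resulting 24×16 matrix has rank 15, and its Smith normal form has invariant factors (1,1,1,1,1,1,1,1,1,1,1,1,1,1,1).

Now H_k = ker ∂_k / im ∂_{k+1}, so:

  H_0: rank C_0 − rank ∂_1 = 8 − 7 = 1, and the invariant factors of ∂_1 are all 1, so H_0 ≅ Z.
  H_1: rank ker ∂_1 − rank ∂_2 = (24 − 7) − 15 = 2, and the invariant factors of ∂_2 are all 1, so H_1 ≅ Z^2.
  H_2: rank ker ∂_2 − rank ∂_3 = (16 − 15) − 0 = 1, and there is no ∂_3, so H_2 ≅ Z.

Hence the Betti numbers are b_0 = 1, b_1 = 2, b_2 = 1.

b_0 = 1, b_1 = 2, b_2 = 1.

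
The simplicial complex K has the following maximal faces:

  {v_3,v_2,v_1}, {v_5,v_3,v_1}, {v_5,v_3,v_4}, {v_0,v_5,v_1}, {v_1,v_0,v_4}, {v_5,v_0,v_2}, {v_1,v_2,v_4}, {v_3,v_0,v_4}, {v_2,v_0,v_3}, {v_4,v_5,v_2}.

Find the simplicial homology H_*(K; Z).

H_0 ≅ Z,  H_1 ≅ Z/2,  H_2 = 0.

Take the total order v_0 < v_1 < v_2 < v_3 < v_4 < v_5 on the vertex set. Then K (dimension 2) consists of the simplices:

  0-simplices (6): [v_0], [v_1], [v_2], [v_3], [v_4], [v_5]
  1-simplices (15): (15 of them)
  2-simplices (10): [v_0,v_1,v_4], [v_0,v_1,v_5], [v_0,v_2,v_3], [v_0,v_2,v_5], [v_0,v_3,v_4], [v_1,v_2,v_3], [v_1,v_2,v_4], [v_1,v_3,v_5], [v_2,v_4,v_5], [v_3,v_4,v_5]

giving chain groups C_0 ≅ Z^6, C_1 ≅ Z^15, C_2 ≅ Z^10.

Boundary ∂_1: C_1 → C_0 sends each edge [p,q] (with p < q) to q − p.
The 6×15 boundary matrix has rank 5 and Smith normal form diag(1,1,1,1,1).

∂_2: C_2 → C_1 acts by ∂[p,q,r] = [q,r] − [p,r] + [p,q]. For instance
  ∂[v_2,v_4,v_5] = [v_4,v_5] − [v_2,v_5] + [v_2,v_4],
  ∂[v_1,v_3,v_5] = [v_3,v_5] − [v_1,v_5] + [v_1,v_3].
As a 15×10 matrix over Z this has rank 10, with invariant factors (1,1,1,1,1,1,1,1,1,2).

Reading off H_k = ker ∂_k / im ∂_{k+1}:

  H_0: rank C_0 − rank ∂_1 = 6 − 5 = 1, and the invariant factors of ∂_1 are all 1, so H_0 = Z.
  H_1: rank ker ∂_1 − rank ∂_2 = (15 − 5) − 10 = 0, and ∂_2 has invariant factor 2 > 1, so H_1 = Z/2.
  H_2: rank ker ∂_2 − rank ∂_3 = (10 − 10) − 0 = 0, and there is no ∂_3, so H_2 = 0.

As a check, the Euler characteristic is 6 − 15 + 10 = 1, which agrees with 1 − 0 + 0 = 1.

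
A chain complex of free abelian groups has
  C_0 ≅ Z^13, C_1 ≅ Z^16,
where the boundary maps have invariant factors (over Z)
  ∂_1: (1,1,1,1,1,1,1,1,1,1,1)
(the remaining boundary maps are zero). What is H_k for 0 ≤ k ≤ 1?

H_0 ≅ Z^2,  H_1 ≅ Z^5.

H_0: b_0 = 13 − 0 − 11 = 2; torsion from ∂_1 factors > 1: none. So H_0 ≅ Z^2.
H_1: b_1 = 16 − 11 − 0 = 5; torsion from ∂_2 factors > 1: none. So H_1 ≅ Z^5.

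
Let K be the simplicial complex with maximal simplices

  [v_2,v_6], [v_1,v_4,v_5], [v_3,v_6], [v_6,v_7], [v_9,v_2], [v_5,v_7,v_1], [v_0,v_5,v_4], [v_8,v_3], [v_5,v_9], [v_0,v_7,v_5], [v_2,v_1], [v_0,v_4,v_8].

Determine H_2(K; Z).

Take the total order v_0 < v_1 < v_2 < v_3 < v_4 < v_5 < v_6 < v_7 < v_8 < v_9 on the vertex set. Then K (dimension 2) consists of the simplices:

  0-simplices (10): [v_0], [v_1], [v_2], [v_3], [v_4], [v_5], [v_6], [v_7], [v_8], [v_9]
  1-simplices (17): (17 of them)
  2-simplices (5): [v_0,v_4,v_5], [v_0,v_4,v_8], [v_0,v_5,v_7], [v_1,v_4,v_5], [v_1,v_5,v_7]

giving chain groups C_0 ≅ Z^10, C_1 ≅ Z^17, C_2 ≅ Z^5.

∂_1: C_1 → C_0 sends each edge [p,q] (with p < q) to q − p. For instance
  ∂[v_6,v_7] = [v_7] − [v_6].
As a 10×17 matrix over Z this has rank 9, with invariant factors (1,1,1,1,1,1,1,1,1).

Boundary ∂_2: C_2 → C_1 sends each 2-simplex [p,q,r] to [q,r] − [p,r] + [p,q]. For instance
  ∂[v_0,v_5,v_7] = [v_5,v_7] − [v_0,v_7] + [v_0,v_5],
  ∂[v_1,v_5,v_7] = [v_5,v_7] − [v_1,v_7] + [v_1,v_5].
As a 17×5 matrix over Z this has rank 5, with invariant factors (1,1,1,1,1).

Reading off H_k = ker ∂_k / im ∂_{k+1}:

  H_2: rank ker ∂_2 − rank ∂_3 = (5 − 5) − 0 = 0, and there is no ∂_3, so H_2 ≅ 0.

H_2 = 0.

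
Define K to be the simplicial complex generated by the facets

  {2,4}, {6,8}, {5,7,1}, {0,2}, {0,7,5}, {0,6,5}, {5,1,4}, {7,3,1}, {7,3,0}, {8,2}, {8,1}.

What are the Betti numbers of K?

Order the vertices as 0 < 1 < 2 < 3 < 4 < 5 < 6 < 7 < 8. Listing each simplex with vertices in this order, K has dimension 2 with simplices:

  0-simplices (9): [0], [1], [2], [3], [4], [5], [6], [7], [8]
  1-simplices (17): [0,2], [0,3], [0,5], [0,6], [0,7], [1,3], [1,4], [1,5], [1,7], [1,8], [2,4], [2,8], [3,7], [4,5], [5,6], [5,7], [6,8]
  2-simplices (6): [0,3,7], [0,5,6], [0,5,7], [1,3,7], [1,4,5], [1,5,7]

so the chain groups are C_0 ≅ Z^9, C_1 ≅ Z^17, C_2 ≅ Z^6.

∂_1: C_1 → C_0 sends each edge [p,q] (with p < q) to q − p.
The resulting 9×17 matrix has rank 8, and its Smith normal form has invariant factors (1,1,1,1,1,1,1,1).

∂_2: C_2 → C_1 acts by ∂[p,q,r] = [q,r] − [p,r] + [p,q]. For instance
  ∂[0,3,7] = [3,7] − [0,7] + [0,3],
  ∂[1,5,7] = [5,7] − [1,7] + [1,5].
The 17×6 boundary matrix has rank 6 and Smith normal form diag(1,1,1,1,1,1).

Computing H_k = (kernel of ∂_k) / (image of ∂_{k+1}):

  H_0: rank C_0 − rank ∂_1 = 9 − 8 = 1, and the invariant factors of ∂_1 are all 1, so H_0 ≅ Z.
  H_1: rank ker ∂_1 − rank ∂_2 = (17 − 8) − 6 = 3, and the invariant factors of ∂_2 are all 1, so H_1 ≅ Z^3.
  H_2: rank ker ∂_2 − rank ∂_3 = (6 − 6) − 0 = 0, and there is no ∂_3, so H_2 ≅ 0.

Hence the Betti numbers are b_0 = 1, b_1 = 3, b_2 = 0.

b_0 = 1, b_1 = 3, b_2 = 0.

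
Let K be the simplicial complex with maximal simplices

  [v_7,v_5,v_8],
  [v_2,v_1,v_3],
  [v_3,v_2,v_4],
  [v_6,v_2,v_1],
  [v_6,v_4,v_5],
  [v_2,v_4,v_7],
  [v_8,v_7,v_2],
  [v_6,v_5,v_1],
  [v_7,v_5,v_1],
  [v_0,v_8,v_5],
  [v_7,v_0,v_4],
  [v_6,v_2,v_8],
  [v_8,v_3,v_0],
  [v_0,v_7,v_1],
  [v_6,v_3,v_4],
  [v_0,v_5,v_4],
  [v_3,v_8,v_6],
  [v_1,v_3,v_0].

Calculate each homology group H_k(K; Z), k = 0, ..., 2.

H_0 ≅ Z,  H_1 ≅ Z ⊕ Z/2,  H_2 = 0.

Order the vertices as v_0 < v_1 < v_2 < v_3 < v_4 < v_5 < v_6 < v_7 < v_8. Listing each simplex with vertices in this order, K has dimension 2 with simplices:

  0-simplices (9): [v_0], [v_1], [v_2], [v_3], [v_4], [v_5], [v_6], [v_7], [v_8]
  1-simplices (27): (27 of them)
  2-simplices (18): (18 of them)

so the chain groups are C_0 ≅ Z^9, C_1 ≅ Z^27, C_2 ≅ Z^18.

The boundary map ∂_1: C_1 → C_0 sends each edge [p,q] (with p < q) to q − p.
The 9×27 boundary matrix has rank 8 and Smith normal form diag(1,1,1,1,1,1,1,1).

The boundary map ∂_2: C_2 → C_1 sends each 2-simplex [p,q,r] to [q,r] − [p,r] + [p,q]. For instance
  ∂[v_2,v_4,v_7] = [v_4,v_7] − [v_2,v_7] + [v_2,v_4],
  ∂[v_0,v_1,v_7] = [v_1,v_7] − [v_0,v_7] + [v_0,v_1].
The resulting 27×18 matrix has rank 18, and its Smith normal form has invariant factors (1,1,1,1,1,1,1,1,1,1,1,1,1,1,1,1,1,2).

Computing H_k = (kernel of ∂_k) / (image of ∂_{k+1}):

  H_0: rank C_0 − rank ∂_1 = 9 − 8 = 1, and the invariant factors of ∂_1 are all 1, so H_0 = Z.
  H_1: rank ker ∂_1 − rank ∂_2 = (27 − 8) − 18 = 1, and ∂_2 has invariant factor 2 > 1, so H_1 = Z ⊕ Z/2.
  H_2: rank ker ∂_2 − rank ∂_3 = (18 − 18) − 0 = 0, and there is no ∂_3, so H_2 = 0.

As a check, the Euler characteristic is 9 − 27 + 18 = 0, which agrees with 1 − 1 + 0 = 0.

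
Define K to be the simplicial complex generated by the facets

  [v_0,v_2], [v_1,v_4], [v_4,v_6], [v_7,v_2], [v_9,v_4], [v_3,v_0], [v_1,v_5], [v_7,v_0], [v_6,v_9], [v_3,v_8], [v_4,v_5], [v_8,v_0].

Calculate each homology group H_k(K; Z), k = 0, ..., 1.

H_0 ≅ Z^2,  H_1 ≅ Z^4.

We work with the vertex ordering v_0 < v_1 < v_2 < v_3 < v_4 < v_5 < v_6 < v_7 < v_8 < v_9. The simplices of K, each written with vertices in increasing order, are:

  0-simplices (10): [v_0], [v_1], [v_2], [v_3], [v_4], [v_5], [v_6], [v_7], [v_8], [v_9]
  1-simplices (12): [v_0,v_2], [v_0,v_3], [v_0,v_7], [v_0,v_8], [v_1,v_4], [v_1,v_5], [v_2,v_7], [v_3,v_8], [v_4,v_5], [v_4,v_6], [v_4,v_9], [v_6,v_9]

Hence C_0 ≅ Z^10, C_1 ≅ Z^12.

Boundary ∂_1: C_1 → C_0 maps an edge to its endpoints' difference, ∂[p,q] = q − p.
The resulting 10×12 matrix has rank 8, and its Smith normal form has invariant factors (1,1,1,1,1,1,1,1).

From H_k ≅ ker(∂_k) / im(∂_{k+1}) we obtain:

  H_0: rank C_0 − rank ∂_1 = 10 − 8 = 2, and the invariant factors of ∂_1 are all 1, so H_0 ≅ Z^2.
  H_1: rank ker ∂_1 − rank ∂_2 = (12 − 8) − 0 = 4, and there is no ∂_2, so H_1 ≅ Z^4.

As a check, the Euler characteristic is 10 − 12 = -2, which agrees with 2 − 4 = -2.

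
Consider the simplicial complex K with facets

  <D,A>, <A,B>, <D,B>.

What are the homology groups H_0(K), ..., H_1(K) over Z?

K has 3 vertices, 3 edges.
rank ∂_0 = 0, rank ∂_1 = 2 ⇒ b_0 = 3 − 0 − 2 = 1; all invariant factors of ∂_1 are 1 so no torsion. So H_0 = Z.
rank ∂_1 = 2, rank ∂_2 = 0 ⇒ b_1 = 3 − 2 − 0 = 1. So H_1 = Z.

H_0 ≅ Z,  H_1 ≅ Z.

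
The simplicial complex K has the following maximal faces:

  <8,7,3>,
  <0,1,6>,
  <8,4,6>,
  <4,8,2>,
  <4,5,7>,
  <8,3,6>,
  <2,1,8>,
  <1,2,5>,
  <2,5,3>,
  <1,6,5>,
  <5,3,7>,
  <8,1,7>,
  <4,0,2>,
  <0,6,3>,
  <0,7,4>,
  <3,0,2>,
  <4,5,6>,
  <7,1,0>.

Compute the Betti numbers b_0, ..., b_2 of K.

b_0 = 1, b_1 = 2, b_2 = 1.

Fix the vertex order 0 < 1 < 2 < 3 < 4 < 5 < 6 < 7 < 8 and write every simplex with vertices in increasing order. Then dim K = 2 and the simplices of K are:

  0-simplices (9): [0], [1], [2], [3], [4], [5], [6], [7], [8]
  1-simplices (27): (27 of them)
  2-simplices (18): [0,1,6], [0,1,7], [0,2,3], [0,2,4], [0,3,6], [0,4,7], [1,2,5], [1,2,8], [1,5,6], [1,7,8], [2,3,5], [2,4,8], [3,5,7], [3,6,8], [3,7,8], [4,5,6], [4,5,7], [4,6,8]

Hence C_0 ≅ Z^9, C_1 ≅ Z^27, C_2 ≅ Z^18.

Boundary ∂_1: C_1 → C_0 maps an edge to its endpoints' difference, ∂[p,q] = q − p. For instance
  ∂[0,2] = [2] − [0].
The resulting 9×27 matrix has rank 8, and its Smith normal form has invariant factors (1,1,1,1,1,1,1,1).

Boundary ∂_2: C_2 → C_1 maps a triangle to the signed sum of its edges. For instance
  ∂[1,5,6] = [5,6] − [1,6] + [1,5],
  ∂[4,5,6] = [5,6] − [4,6] + [4,5].
This gives a 27×18 integer matrix of rank 17; reducing to Smith normal form yields diagonal entries (1,1,1,1,1,1,1,1,1,1,1,1,1,1,1,1,1).

From H_k ≅ ker(∂_k) / im(∂_{k+1}) we obtain:

  H_0: rank C_0 − rank ∂_1 = 9 − 8 = 1, and the invariant factors of ∂_1 are all 1, so H_0 = Z.
  H_1: rank ker ∂_1 − rank ∂_2 = (27 − 8) − 17 = 2, and the invariant factors of ∂_2 are all 1, so H_1 = Z^2.
  H_2: rank ker ∂_2 − rank ∂_3 = (18 − 17) − 0 = 1, and there is no ∂_3, so H_2 = Z.

(K is a triangulation of the torus T^2.)

Hence the Betti numbers are b_0 = 1, b_1 = 2, b_2 = 1.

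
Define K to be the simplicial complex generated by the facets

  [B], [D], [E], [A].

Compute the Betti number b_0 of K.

b_0 = 4.

Order the vertices as A < B < D < E. Listing each simplex with vertices in this order, K has dimension 0 with simplices:

  0-simplices (4): A, B, D, E

so the chain groups are C_0 ≅ Z^4.

Computing H_k = (kernel of ∂_k) / (image of ∂_{k+1}):

  H_0: rank C_0 − rank ∂_1 = 4 − 0 = 4, and there is no ∂_1, so H_0 ≅ Z^4.

(K is a triangulation of a set of 4 points.)

Hence the Betti numbers are b_0 = 4.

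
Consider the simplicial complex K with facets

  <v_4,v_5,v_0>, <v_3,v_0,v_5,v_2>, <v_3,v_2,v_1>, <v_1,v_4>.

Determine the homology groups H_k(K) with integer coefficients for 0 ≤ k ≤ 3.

Take the total order v_0 < v_1 < v_2 < v_3 < v_4 < v_5 on the vertex set. Then K (dimension 3) consists of the simplices:

  0-simplices (6): [v_0], [v_1], [v_2], [v_3], [v_4], [v_5]
  1-simplices (11): [v_0,v_2], [v_0,v_3], [v_0,v_4], [v_0,v_5], [v_1,v_2], [v_1,v_3], [v_1,v_4], [v_2,v_3], [v_2,v_5], [v_3,v_5], [v_4,v_5]
  2-simplices (6): [v_0,v_2,v_3], [v_0,v_2,v_5], [v_0,v_3,v_5], [v_0,v_4,v_5], [v_1,v_2,v_3], [v_2,v_3,v_5]
  3-simplices (1): [v_0,v_2,v_3,v_5]

giving chain groups C_0 ≅ Z^6, C_1 ≅ Z^11, C_2 ≅ Z^6, C_3 ≅ Z^1.

The boundary map ∂_1: C_1 → C_0 sends each edge [p,q] (with p < q) to q − p. For instance
  ∂[v_1,v_3] = [v_3] − [v_1].
The resulting 6×11 matrix has rank 5, and its Smith normal form has invariant factors (1,1,1,1,1).

∂_2: C_2 → C_1 maps a triangle to the signed sum of its edges. For instance
  ∂[v_0,v_2,v_3] = [v_2,v_3] − [v_0,v_3] + [v_0,v_2],
  ∂[v_0,v_2,v_5] = [v_2,v_5] − [v_0,v_5] + [v_0,v_2].
As a 11×6 matrix over Z this has rank 5, with invariant factors (1,1,1,1,1).

The boundary map ∂_3: C_3 → C_2 sends each 3-simplex σ to the alternating sum Σ_i (−1)^i (σ with its i-th vertex removed). For instance
  ∂[v_0,v_2,v_3,v_5] = [v_2,v_3,v_5] − [v_0,v_3,v_5] + [v_0,v_2,v_5] − [v_0,v_2,v_3].
As a 6×1 matrix over Z this has rank 1, with invariant factors (1).

Reading off H_k = ker ∂_k / im ∂_{k+1}:

  H_0: rank C_0 − rank ∂_1 = 6 − 5 = 1, and the invariant factors of ∂_1 are all 1, so H_0 = Z.
  H_1: rank ker ∂_1 − rank ∂_2 = (11 − 5) − 5 = 1, and the invariant factors of ∂_2 are all 1, so H_1 = Z.
  H_2: rank ker ∂_2 − rank ∂_3 = (6 − 5) − 1 = 0, and the invariant factors of ∂_3 are all 1, so H_2 = 0.
  H_3: rank ker ∂_3 − rank ∂_4 = (1 − 1) − 0 = 0, and there is no ∂_4, so H_3 = 0.

As a check, the Euler characteristic is 6 − 11 + 6 − 1 = 0, which agrees with 1 − 1 + 0 − 0 = 0.

H_0 = Z,  H_1 = Z,  H_2 = 0,  H_3 = 0.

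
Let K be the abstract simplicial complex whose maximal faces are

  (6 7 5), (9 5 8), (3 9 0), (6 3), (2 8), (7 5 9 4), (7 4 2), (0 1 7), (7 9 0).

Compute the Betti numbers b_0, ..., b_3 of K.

b_0 = 1, b_1 = 2, b_2 = 0, b_3 = 0.

We work with the vertex ordering 0 < 1 < 2 < 3 < 4 < 5 < 6 < 7 < 8 < 9. The simplices of K, each written with vertices in increasing order, are:

  0-simplices (10): [0], [1], [2], [3], [4], [5], [6], [7], [8], [9]
  1-simplices (20): [0,1], [0,3], [0,7], [0,9], [1,7], [2,4], [2,7], [2,8], [3,6], [3,9], [4,5], [4,7], [4,9], [5,6], [5,7], [5,8], [5,9], [6,7], [7,9], [8,9]
  2-simplices (10): [0,1,7], [0,3,9], [0,7,9], [2,4,7], [4,5,7], [4,5,9], [4,7,9], [5,6,7], [5,7,9], [5,8,9]
  3-simplices (1): [4,5,7,9]

giving chain groups C_0 ≅ Z^10, C_1 ≅ Z^20, C_2 ≅ Z^10, C_3 ≅ Z^1.

Boundary ∂_1: C_1 → C_0 sends each edge [p,q] (with p < q) to q − p. For instance
  ∂[0,3] = [3] − [0].
As a 10×20 matrix over Z this has rank 9, with invariant factors (1,1,1,1,1,1,1,1,1).

The boundary map ∂_2: C_2 → C_1 acts by ∂[p,q,r] = [q,r] − [p,r] + [p,q]. For instance
  ∂[4,7,9] = [7,9] − [4,9] + [4,7],
  ∂[5,7,9] = [7,9] − [5,9] + [5,7].
As a 20×10 matrix over Z this has rank 9, with invariant factors (1,1,1,1,1,1,1,1,1).

∂_3: C_3 → C_2 sends each 3-simplex σ to the alternating sum Σ_i (−1)^i (σ with its i-th vertex removed). For instance
  ∂[4,5,7,9] = [5,7,9] − [4,7,9] + [4,5,9] − [4,5,7].
As a 10×1 matrix over Z this has rank 1, with invariant factors (1).

Now H_k = ker ∂_k / im ∂_{k+1}, so:

  H_0: rank C_0 − rank ∂_1 = 10 − 9 = 1, and the invariant factors of ∂_1 are all 1, so H_0 = Z.
  H_1: rank ker ∂_1 − rank ∂_2 = (20 − 9) − 9 = 2, and the invariant factors of ∂_2 are all 1, so H_1 = Z^2.
  H_2: rank ker ∂_2 − rank ∂_3 = (10 − 9) − 1 = 0, and the invariant factors of ∂_3 are all 1, so H_2 = 0.
  H_3: rank ker ∂_3 − rank ∂_4 = (1 − 1) − 0 = 0, and there is no ∂_4, so H_3 = 0.

As a check, the Euler characteristic is 10 − 20 + 10 − 1 = -1, which agrees with 1 − 2 + 0 − 0 = -1.

Hence the Betti numbers are b_0 = 1, b_1 = 2, b_2 = 0, b_3 = 0.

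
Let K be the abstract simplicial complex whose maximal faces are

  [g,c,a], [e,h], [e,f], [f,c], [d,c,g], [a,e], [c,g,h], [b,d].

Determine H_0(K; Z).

K has 8 vertices, 12 edges, 3 triangles.
rank ∂_0 = 0, rank ∂_1 = 7 ⇒ b_0 = 8 − 0 − 7 = 1; all invariant factors of ∂_1 are 1 so no torsion. So H_0 = Z.

H_0 ≅ Z.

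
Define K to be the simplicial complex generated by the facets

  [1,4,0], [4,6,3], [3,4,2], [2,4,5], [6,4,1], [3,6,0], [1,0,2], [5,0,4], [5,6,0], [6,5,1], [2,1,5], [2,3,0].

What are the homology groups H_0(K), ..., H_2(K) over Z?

We work with the vertex ordering 0 < 1 < 2 < 3 < 4 < 5 < 6. The simplices of K, each written with vertices in increasing order, are:

  0-simplices (7): [0], [1], [2], [3], [4], [5], [6]
  1-simplices (18): [0,1], [0,2], [0,3], [0,4], [0,5], [0,6], [1,2], [1,4], [1,5], [1,6], [2,3], [2,4], [2,5], [3,4], [3,6], [4,5], [4,6], [5,6]
  2-simplices (12): [0,1,2], [0,1,4], [0,2,3], [0,3,6], [0,4,5], [0,5,6], [1,2,5], [1,4,6], [1,5,6], [2,3,4], [2,4,5], [3,4,6]

Hence C_0 ≅ Z^7, C_1 ≅ Z^18, C_2 ≅ Z^12.

Boundary ∂_1: C_1 → C_0 sends each edge [p,q] (with p < q) to q − p.
This gives a 7×18 integer matrix of rank 6; reducing to Smith normal form yields diagonal entries (1,1,1,1,1,1).

Boundary ∂_2: C_2 → C_1 maps a triangle to the signed sum of its edges. For instance
  ∂[3,4,6] = [4,6] − [3,6] + [3,4],
  ∂[0,1,2] = [1,2] − [0,2] + [0,1].
The resulting 18×12 matrix has rank 12, and its Smith normal form has invariant factors (1,1,1,1,1,1,1,1,1,1,1,2).

Computing H_k = (kernel of ∂_k) / (image of ∂_{k+1}):

  H_0: rank C_0 − rank ∂_1 = 7 − 6 = 1, and the invariant factors of ∂_1 are all 1, so H_0 = Z.
  H_1: rank ker ∂_1 − rank ∂_2 = (18 − 6) − 12 = 0, and ∂_2 has invariant factor 2 > 1, so H_1 = Z/2Z.
  H_2: rank ker ∂_2 − rank ∂_3 = (12 − 12) − 0 = 0, and there is no ∂_3, so H_2 = 0.

(K is a triangulation of the real projective plane RP^2.)

H_0 ≅ Z,  H_1 ≅ Z/2Z,  H_2 = 0.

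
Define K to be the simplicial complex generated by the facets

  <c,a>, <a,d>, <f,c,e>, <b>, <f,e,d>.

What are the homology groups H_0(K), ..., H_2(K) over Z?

H_0 = Z^2,  H_1 = Z,  H_2 = 0.

Fix the vertex order a < b < c < d < e < f and write every simplex with vertices in increasing order. Then dim K = 2 and the simplices of K are:

  0-simplices (6): a, b, c, d, e, f
  1-simplices (7): ac, ad, ce, cf, de, df, ef
  2-simplices (2): cef, def

Hence C_0 ≅ Z^6, C_1 ≅ Z^7, C_2 ≅ Z^2.

The boundary map ∂_1: C_1 → C_0 is given by ∂[p,q] = [q] − [p]. For instance
  ∂de = e − d.
The resulting 6×7 matrix has rank 4, and its Smith normal form has invariant factors (1,1,1,1).

The boundary map ∂_2: C_2 → C_1 acts by ∂[p,q,r] = [q,r] − [p,r] + [p,q]. For instance
  ∂def = ef − df + de,
  ∂cef = ef − cf + ce.
The resulting 7×2 matrix has rank 2, and its Smith normal form has invariant factors (1,1).

Now H_k = ker ∂_k / im ∂_{k+1}, so:

  H_0: rank C_0 − rank ∂_1 = 6 − 4 = 2, and the invariant factors of ∂_1 are all 1, so H_0 = Z^2.
  H_1: rank ker ∂_1 − rank ∂_2 = (7 − 4) − 2 = 1, and the invariant factors of ∂_2 are all 1, so H_1 = Z.
  H_2: rank ker ∂_2 − rank ∂_3 = (2 − 2) − 0 = 0, and there is no ∂_3, so H_2 = 0.

As a check, the Euler characteristic is 6 − 7 + 2 = 1, which agrees with 2 − 1 + 0 = 1.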